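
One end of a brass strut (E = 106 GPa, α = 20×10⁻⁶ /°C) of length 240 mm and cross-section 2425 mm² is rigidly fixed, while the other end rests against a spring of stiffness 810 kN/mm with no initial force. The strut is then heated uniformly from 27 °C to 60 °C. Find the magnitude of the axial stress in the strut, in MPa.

If the spring were absent the strut would lengthen by αΔT L = 20×10⁻⁶ × 33 × 240 = 0.1584 mm.
With a force P in the spring, the elastic change of the strut is PL/(AE) and that of the spring is P/k; compatibility requires their sum to equal δ_free.
P [ L/(AE) + 1/k ] = δ_free → P [ 240/(2425×106×10³) + 1/(810×10³) ] = 0.1584.
P = 0.1584 / 2.168×10⁻⁶ = 73050 N.
σ = P/A = 73050/2425 = 30.13 MPa.

σ ≈ 30.1 MPa (compressive)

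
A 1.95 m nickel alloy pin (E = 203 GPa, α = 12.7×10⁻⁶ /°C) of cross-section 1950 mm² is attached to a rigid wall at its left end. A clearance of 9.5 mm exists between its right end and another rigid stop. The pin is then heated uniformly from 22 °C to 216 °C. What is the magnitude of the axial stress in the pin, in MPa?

σ ≈ 0 MPa

If the wall were absent the pin would grow by αΔT L = 12.7×10⁻⁶ × 194 × 1950 = 4.804 mm.
Since δ_free = 4.8 mm is less than the 9.5 mm gap, the pin never touches the wall. No axial force develops.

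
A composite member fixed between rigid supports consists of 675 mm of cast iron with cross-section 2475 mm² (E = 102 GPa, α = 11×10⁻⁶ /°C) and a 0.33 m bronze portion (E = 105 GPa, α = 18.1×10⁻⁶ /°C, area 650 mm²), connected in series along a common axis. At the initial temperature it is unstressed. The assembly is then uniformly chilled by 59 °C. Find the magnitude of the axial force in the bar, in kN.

If the supports were absent, the total length change would be Σ αᵢΔT Lᵢ = 11×10⁻⁶×59×675 + 18.1×10⁻⁶×59×330 = 0.7905 mm.
The walls prevent any net length change, so an axial force P (same in every segment) develops. Compatibility: P · Σ Lᵢ/(AᵢEᵢ) = δ_free.
The series flexibility is Σ Lᵢ/(AᵢEᵢ) = 675/(2475×102×10³) + 330/(650×105×10³) = 7.509×10⁻⁶ mm/N.
P = 0.7905 / 7.509×10⁻⁶ = 105300 N = 105.3 kN, tensile.

P ≈ 105 kN (tensile)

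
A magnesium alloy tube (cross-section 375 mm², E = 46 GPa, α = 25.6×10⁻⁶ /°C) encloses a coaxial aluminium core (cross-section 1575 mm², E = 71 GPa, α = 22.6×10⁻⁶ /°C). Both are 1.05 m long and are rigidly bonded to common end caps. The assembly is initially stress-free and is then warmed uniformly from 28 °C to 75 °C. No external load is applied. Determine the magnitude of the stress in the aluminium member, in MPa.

σ ≈ 1.34 MPa (tensile)

The magnesium alloy has the larger α, so on heating it would change length more than the aluminium if both were free. The rigid plates force a common final length, so the magnesium alloy is put into compression and the aluminium into tension, with equal and opposite forces P (no external load).
Compatibility of the two members (thermal + elastic change equal): (α₁ − α₂)ΔT = P·[1/(A₁E₁) + 1/(A₂E₂)].
|α₁ − α₂|·ΔT = 3×10⁻⁶ × 47 = 0.000141.
1/(A₁E₁) + 1/(A₂E₂) = 1/(375×46×10³) + 1/(1575×71×10³) = 6.691×10⁻⁸ N⁻¹.
P = 0.000141 / 6.691×10⁻⁸ = 2107 N = 2.107 kN.
σ_{aluminium} = P/A₂ = 2107/1575 = 1.338 MPa, tensile.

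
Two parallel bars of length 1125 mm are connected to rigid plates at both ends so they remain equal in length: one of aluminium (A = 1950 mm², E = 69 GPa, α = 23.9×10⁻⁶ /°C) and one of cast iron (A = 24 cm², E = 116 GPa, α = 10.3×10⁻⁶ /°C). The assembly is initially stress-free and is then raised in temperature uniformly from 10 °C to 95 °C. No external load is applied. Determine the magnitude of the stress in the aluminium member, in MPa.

σ ≈ 53.8 MPa (compressive)

The aluminium has the larger α, so on heating it would change length more than the cast iron if both were free. The rigid plates force a common final length, so the aluminium is put into compression and the cast iron into tension, with equal and opposite forces P (no external load).
Equating the net (thermal + elastic) strains gives |α₁ − α₂|·ΔT = P·[1/(A₁E₁) + 1/(A₂E₂)].
|α₁ − α₂|·ΔT = 13.6×10⁻⁶ × 85 = 0.001156.
1/(A₁E₁) + 1/(A₂E₂) = 1/(1950×69×10³) + 1/(2400×116×10³) = 1.102×10⁻⁸ N⁻¹.
P = 0.001156 / 1.102×10⁻⁸ = 104900 N = 104.9 kN.
σ_{aluminium} = P/A₁ = 104900/1950 = 53.77 MPa, compressive.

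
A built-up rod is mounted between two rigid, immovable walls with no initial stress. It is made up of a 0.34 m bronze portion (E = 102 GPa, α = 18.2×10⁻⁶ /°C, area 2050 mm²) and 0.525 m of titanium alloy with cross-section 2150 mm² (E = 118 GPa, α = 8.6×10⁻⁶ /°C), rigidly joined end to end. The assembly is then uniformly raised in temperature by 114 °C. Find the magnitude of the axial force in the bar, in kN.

Free thermal expansion of the whole bar: Σ αᵢΔT Lᵢ = 18.2×10⁻⁶×114×340 + 8.6×10⁻⁶×114×525 = 1.22 mm.
The rigid supports impose zero overall length change; the single axial force P common to all segments must satisfy P Σ Lᵢ/(AᵢEᵢ) = δ_free.
The series flexibility is Σ Lᵢ/(AᵢEᵢ) = 340/(2050×102×10³) + 525/(2150×118×10³) = 3.695×10⁻⁶ mm/N.
So P = 1.22 / 3.695×10⁻⁶ = 330.2 kN, compressive.

P ≈ 330 kN (compressive)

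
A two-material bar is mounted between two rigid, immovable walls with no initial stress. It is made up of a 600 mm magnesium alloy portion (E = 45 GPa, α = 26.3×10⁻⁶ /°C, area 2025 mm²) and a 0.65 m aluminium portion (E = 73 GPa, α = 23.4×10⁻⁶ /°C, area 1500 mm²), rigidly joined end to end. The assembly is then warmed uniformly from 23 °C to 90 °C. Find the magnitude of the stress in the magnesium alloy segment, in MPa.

σ ≈ 81.9 MPa (compressive)

Free thermal expansion of the whole bar: Σ αᵢΔT Lᵢ = 26.3×10⁻⁶×67×600 + 23.4×10⁻⁶×67×650 = 2.076 mm.
The walls prevent any net length change, so an axial force P (same in every segment) develops. Compatibility: P · Σ Lᵢ/(AᵢEᵢ) = δ_free.
The series flexibility is Σ Lᵢ/(AᵢEᵢ) = 600/(2025×45×10³) + 650/(1500×73×10³) = 1.252×10⁻⁵ mm/N.
So P = 2.076 / 1.252×10⁻⁵ = 165.8 kN, compressive.
σ_{magnesium alloy} = P / A = 165800 / 2025 = 81.89 MPa.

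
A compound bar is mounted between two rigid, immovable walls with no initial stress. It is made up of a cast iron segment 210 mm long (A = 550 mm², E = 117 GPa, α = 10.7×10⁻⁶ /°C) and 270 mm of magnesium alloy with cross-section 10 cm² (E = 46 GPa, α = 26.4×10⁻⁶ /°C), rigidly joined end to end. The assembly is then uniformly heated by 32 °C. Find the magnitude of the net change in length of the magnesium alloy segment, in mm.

|ΔL| ≈ 0.0353 mm

If the supports were absent, the total length change would be Σ αᵢΔT Lᵢ = 10.7×10⁻⁶×32×210 + 26.4×10⁻⁶×32×270 = 0.3 mm.
The walls prevent any net length change, so an axial force P (same in every segment) develops. Compatibility: P · Σ Lᵢ/(AᵢEᵢ) = δ_free.
Σ Lᵢ/(AᵢEᵢ) = 210/(550×117×10³) + 270/(1000×46×10³) = 9.133×10⁻⁶ mm/N.
P = 0.3 / 9.133×10⁻⁶ = 32850 N = 32.85 kN, compressive.
For the magnesium alloy segment, free thermal change = 26.4×10⁻⁶×32×270 = 0.2281 mm and elastic change from P = 32850×270/(1000×46×10³) = 0.1928 mm; these oppose, so the net change is 0.0353 mm (segment lengthens).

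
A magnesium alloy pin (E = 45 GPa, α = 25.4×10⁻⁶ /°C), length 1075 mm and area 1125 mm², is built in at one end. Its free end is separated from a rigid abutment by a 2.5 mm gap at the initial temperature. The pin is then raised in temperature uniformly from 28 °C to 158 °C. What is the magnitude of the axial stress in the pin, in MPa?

Free thermal elongation = αΔT L = 25.4×10⁻⁶ × 130 × 1075 = 3.55 mm.
The gap closes (δ_free > 2.5 mm) and the wall then resists a further 3.55 − 2.5 = 1.05 mm of expansion.
So σ = E(δ_free − g)/L = 45×10³ × 1.05/1075 = 43.94 MPa.

σ ≈ 43.9 MPa (compressive)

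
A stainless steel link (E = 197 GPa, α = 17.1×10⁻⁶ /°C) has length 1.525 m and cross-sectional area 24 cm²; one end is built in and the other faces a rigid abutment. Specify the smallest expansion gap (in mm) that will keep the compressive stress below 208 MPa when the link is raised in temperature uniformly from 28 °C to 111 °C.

g ≈ 0.554 mm

With no wall the link would lengthen by αΔT L = 17.1×10⁻⁶ × 83 × 1525 = 2.164 mm.
A stress of 208 MPa corresponds to the wall pushing the link back by σL/E = 208×1525/(197×10³) = 1.61 mm.
So the gap has to take up the difference, g_min = δ_free − σL/E = 2.164 − 1.61 = 0.5543 mm.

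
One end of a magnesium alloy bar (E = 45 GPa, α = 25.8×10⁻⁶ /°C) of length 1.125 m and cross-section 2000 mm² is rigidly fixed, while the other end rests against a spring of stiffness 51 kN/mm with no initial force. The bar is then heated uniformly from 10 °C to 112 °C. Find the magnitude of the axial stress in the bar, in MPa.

σ ≈ 46.1 MPa (compressive)

The unrestrained thermal change is αΔT L = 25.8×10⁻⁶ × 102 × 1125 = 2.961 mm.
Let P be the compressive force at the spring. The bar shortens elastically by PL/(AE) and the spring compresses by P/k; together these equal δ_free.
So P = δ_free / [L/(AE) + 1/k] = 2.961 / [ 1125/(2000×45×10³) + 1/(51×10³) ].
P = 2.961 / 3.211×10⁻⁵ = 92210 N.
σ = P/A = 92210/2000 = 46.1 MPa.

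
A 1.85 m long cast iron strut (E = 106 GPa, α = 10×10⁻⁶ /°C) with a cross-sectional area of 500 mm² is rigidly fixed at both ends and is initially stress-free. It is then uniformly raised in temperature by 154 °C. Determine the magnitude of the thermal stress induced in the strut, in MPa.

Because both ends are immovable the net strain is zero, and the suppressed thermal strain is αΔT = 10×10⁻⁶ × 154 = 1540×10⁻⁶.
The stress required to suppress this strain is σ = Eε = 106×10³ × 1540×10⁻⁶ = 163.2 MPa, compressive since the strut is trying to expand.

σ ≈ 163 MPa (compressive)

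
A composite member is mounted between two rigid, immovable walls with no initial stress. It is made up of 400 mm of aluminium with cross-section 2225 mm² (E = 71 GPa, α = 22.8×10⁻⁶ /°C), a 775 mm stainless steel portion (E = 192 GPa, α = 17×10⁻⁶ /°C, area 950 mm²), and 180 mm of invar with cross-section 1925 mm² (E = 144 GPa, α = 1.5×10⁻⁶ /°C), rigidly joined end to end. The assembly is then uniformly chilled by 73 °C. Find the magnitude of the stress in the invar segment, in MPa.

Free thermal contraction of the whole bar: Σ αᵢΔT Lᵢ = 22.8×10⁻⁶×73×400 + 17×10⁻⁶×73×775 + 1.5×10⁻⁶×73×180 = 1.647 mm.
The rigid supports impose zero overall length change; the single axial force P common to all segments must satisfy P Σ Lᵢ/(AᵢEᵢ) = δ_free.
The series flexibility is Σ Lᵢ/(AᵢEᵢ) = 400/(2225×71×10³) + 775/(950×192×10³) + 180/(1925×144×10³) = 7.43×10⁻⁶ mm/N.
So P = 1.647 / 7.43×10⁻⁶ = 221.7 kN, tensile.
σ_{invar} = P / A = 221700 / 1925 = 115.2 MPa.

σ ≈ 115 MPa (tensile)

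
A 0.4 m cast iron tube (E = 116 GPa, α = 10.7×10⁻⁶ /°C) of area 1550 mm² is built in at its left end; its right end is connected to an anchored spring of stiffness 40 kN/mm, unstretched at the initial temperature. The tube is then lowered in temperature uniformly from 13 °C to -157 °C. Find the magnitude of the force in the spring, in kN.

Free thermal contraction: δ_free = αΔT L = 10.7×10⁻⁶ × 170 × 400 = 0.7276 mm.
With a force P in the spring, the elastic change of the tube is PL/(AE) and that of the spring is P/k; compatibility requires their sum to equal δ_free.
So P = δ_free / [L/(AE) + 1/k] = 0.7276 / [ 400/(1550×116×10³) + 1/(40×10³) ].
P = 0.7276 / 2.722×10⁻⁵ = 26730 N.

P ≈ 26.7 kN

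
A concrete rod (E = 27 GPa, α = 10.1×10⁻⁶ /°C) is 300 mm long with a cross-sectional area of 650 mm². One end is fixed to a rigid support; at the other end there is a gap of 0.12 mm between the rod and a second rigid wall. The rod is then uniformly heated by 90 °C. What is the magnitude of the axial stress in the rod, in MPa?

σ ≈ 13.7 MPa (compressive)

Unrestrained expansion: δ_free = αΔT L = 10.1×10⁻⁶ × 90 × 300 = 0.2727 mm.
After closing the 0.12 mm clearance, 0.2727 − 0.12 = 0.1527 mm of expansion remains to be suppressed by the wall.
That suppressed elongation corresponds to σ = E·Δ/L = 27×10³ × 0.1527/300 = 13.74 MPa.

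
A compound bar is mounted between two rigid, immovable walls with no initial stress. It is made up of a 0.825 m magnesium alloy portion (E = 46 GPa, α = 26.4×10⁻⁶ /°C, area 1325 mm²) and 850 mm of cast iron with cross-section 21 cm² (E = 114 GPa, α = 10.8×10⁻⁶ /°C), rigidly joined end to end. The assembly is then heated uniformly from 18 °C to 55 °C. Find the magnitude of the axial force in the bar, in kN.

P ≈ 67 kN (compressive)

With the walls removed the bar would change length by δ_free = Σ αᵢΔT Lᵢ = 26.4×10⁻⁶×37×825 + 10.8×10⁻⁶×37×850 = 1.146 mm.
Since the ends are fixed, an axial force P builds up, equal in every segment, with P · Σ Lᵢ/(AᵢEᵢ) = δ_free.
The series flexibility is Σ Lᵢ/(AᵢEᵢ) = 825/(1325×46×10³) + 850/(2100×114×10³) = 1.709×10⁻⁵ mm/N.
So P = 1.146 / 1.709×10⁻⁵ = 67.04 kN, compressive.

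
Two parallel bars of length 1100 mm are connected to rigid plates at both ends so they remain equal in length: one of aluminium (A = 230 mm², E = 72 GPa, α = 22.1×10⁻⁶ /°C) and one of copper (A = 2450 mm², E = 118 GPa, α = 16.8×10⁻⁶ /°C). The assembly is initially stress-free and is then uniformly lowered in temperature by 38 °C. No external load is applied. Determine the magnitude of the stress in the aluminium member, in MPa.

σ ≈ 13.7 MPa (tensile)

The aluminium has the larger α, so on cooling it would change length more than the copper if both were free. The rigid plates force a common final length, so the aluminium is put into tension and the copper into compression, with equal and opposite forces P (no external load).
Compatibility of the two members (thermal + elastic change equal): (α₁ − α₂)ΔT = P·[1/(A₁E₁) + 1/(A₂E₂)].
|α₁ − α₂|·ΔT = 5.3×10⁻⁶ × 38 = 0.0002014.
1/(A₁E₁) + 1/(A₂E₂) = 1/(230×72×10³) + 1/(2450×118×10³) = 6.385×10⁻⁸ N⁻¹.
P = 0.0002014 / 6.385×10⁻⁸ = 3154 N = 3.154 kN.
σ_{aluminium} = P/A₁ = 3154/230 = 13.72 MPa, tensile.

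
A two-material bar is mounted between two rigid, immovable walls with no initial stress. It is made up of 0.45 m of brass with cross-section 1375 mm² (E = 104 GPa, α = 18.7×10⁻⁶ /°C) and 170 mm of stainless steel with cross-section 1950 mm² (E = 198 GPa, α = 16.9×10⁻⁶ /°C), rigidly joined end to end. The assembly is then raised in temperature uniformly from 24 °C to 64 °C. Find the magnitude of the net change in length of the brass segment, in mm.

If the supports were absent, the total length change would be Σ αᵢΔT Lᵢ = 18.7×10⁻⁶×40×450 + 16.9×10⁻⁶×40×170 = 0.4515 mm.
The rigid supports impose zero overall length change; the single axial force P common to all segments must satisfy P Σ Lᵢ/(AᵢEᵢ) = δ_free.
The series flexibility is Σ Lᵢ/(AᵢEᵢ) = 450/(1375×104×10³) + 170/(1950×198×10³) = 3.587×10⁻⁶ mm/N.
Hence P = δ_free / Σ(L/AE) = 0.4515/3.587×10⁻⁶ = 125.9 kN (compressive).
For the brass segment, free thermal change = 18.7×10⁻⁶×40×450 = 0.3366 mm and elastic change from P = 125900×450/(1375×104×10³) = 0.3961 mm; these oppose, so the net change is 0.0595 mm (segment shortens).

|ΔL| ≈ 0.0595 mm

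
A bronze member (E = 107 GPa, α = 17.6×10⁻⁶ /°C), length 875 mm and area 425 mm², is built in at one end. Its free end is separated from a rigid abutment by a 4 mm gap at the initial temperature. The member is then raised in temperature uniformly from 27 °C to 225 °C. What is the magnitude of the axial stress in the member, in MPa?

Unrestrained expansion: δ_free = αΔT L = 17.6×10⁻⁶ × 198 × 875 = 3.049 mm.
This is smaller than the 4 mm clearance, so the member expands freely without reaching the stop — the stress is zero.

σ ≈ 0 MPa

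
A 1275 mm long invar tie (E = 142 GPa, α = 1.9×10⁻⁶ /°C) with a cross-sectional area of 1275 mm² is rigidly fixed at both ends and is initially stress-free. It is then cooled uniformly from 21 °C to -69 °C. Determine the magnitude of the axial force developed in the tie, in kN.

With zero net strain, σ = E·αΔT = 142 GPa × 1.9×10⁻⁶ × 90 = 24.28 MPa.
Axial force P = σA = 24.28 × 1275 = 30960 N = 30.96 kN, tensile.

P ≈ 31 kN (tensile)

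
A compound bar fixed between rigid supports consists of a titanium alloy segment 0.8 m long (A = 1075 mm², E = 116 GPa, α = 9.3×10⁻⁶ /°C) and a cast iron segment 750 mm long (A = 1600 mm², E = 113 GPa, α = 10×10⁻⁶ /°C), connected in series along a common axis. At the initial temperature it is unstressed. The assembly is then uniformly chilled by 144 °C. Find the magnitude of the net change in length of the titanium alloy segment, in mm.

If the supports were absent, the total length change would be Σ αᵢΔT Lᵢ = 9.3×10⁻⁶×144×800 + 10×10⁻⁶×144×750 = 2.151 mm.
Since the ends are fixed, an axial force P builds up, equal in every segment, with P · Σ Lᵢ/(AᵢEᵢ) = δ_free.
The series flexibility is Σ Lᵢ/(AᵢEᵢ) = 800/(1075×116×10³) + 750/(1600×113×10³) = 1.056×10⁻⁵ mm/N.
P = 2.151 / 1.056×10⁻⁵ = 203700 N = 203.7 kN, tensile.
For the titanium alloy segment, free thermal change = 9.3×10⁻⁶×144×800 = 1.071 mm and elastic change from P = 203700×800/(1075×116×10³) = 1.307 mm; these oppose, so the net change is 0.235 mm (segment lengthens).

|ΔL| ≈ 0.235 mm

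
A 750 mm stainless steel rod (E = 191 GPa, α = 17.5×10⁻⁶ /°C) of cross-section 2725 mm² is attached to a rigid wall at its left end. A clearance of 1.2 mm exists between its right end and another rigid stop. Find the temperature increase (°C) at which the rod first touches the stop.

The gap closes when αΔT L = 1.2 mm, since the rod is still unstressed at that instant.
So ΔT = g/(αL) = 1.2/(17.5×10⁻⁶ × 750) = 91.43 °C.

ΔT ≈ 91.4 °C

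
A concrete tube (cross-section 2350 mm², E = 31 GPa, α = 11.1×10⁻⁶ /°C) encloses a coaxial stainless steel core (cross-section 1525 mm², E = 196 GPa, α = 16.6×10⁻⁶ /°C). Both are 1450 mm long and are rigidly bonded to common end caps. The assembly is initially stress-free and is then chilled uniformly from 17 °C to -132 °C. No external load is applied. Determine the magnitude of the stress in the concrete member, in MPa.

σ ≈ 20.4 MPa (compressive)

Equilibrium of a rigid end plate with no external load gives equal and opposite internal forces ±P in the two members. Since α_{stainless steel} > α_{concrete}, cooling drives the stainless steel into tension and the concrete into compression.
Equating the net (thermal + elastic) strains gives |α₁ − α₂|·ΔT = P·[1/(A₁E₁) + 1/(A₂E₂)].
|α₁ − α₂|·ΔT = 5.5×10⁻⁶ × 149 = 0.0008195.
1/(A₁E₁) + 1/(A₂E₂) = 1/(2350×31×10³) + 1/(1525×196×10³) = 1.707×10⁻⁸ N⁻¹.
P = 0.0008195 / 1.707×10⁻⁸ = 48000 N = 48 kN.
σ_{concrete} = P/A₁ = 48000/2350 = 20.43 MPa, compressive.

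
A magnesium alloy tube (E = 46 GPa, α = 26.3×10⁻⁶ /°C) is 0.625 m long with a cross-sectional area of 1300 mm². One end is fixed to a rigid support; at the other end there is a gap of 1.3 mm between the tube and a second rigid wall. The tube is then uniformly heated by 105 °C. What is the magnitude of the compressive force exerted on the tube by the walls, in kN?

P ≈ 40.8 kN

If the wall were absent the tube would grow by αΔT L = 26.3×10⁻⁶ × 105 × 625 = 1.726 mm.
After closing the 1.3 mm clearance, 1.726 − 1.3 = 0.4259 mm of expansion remains to be suppressed by the wall.
That suppressed elongation corresponds to σ = E·Δ/L = 46×10³ × 0.4259/625 = 31.35 MPa.
Force on the wall = σA = 31.35 × 1300 mm² = 40.75 kN.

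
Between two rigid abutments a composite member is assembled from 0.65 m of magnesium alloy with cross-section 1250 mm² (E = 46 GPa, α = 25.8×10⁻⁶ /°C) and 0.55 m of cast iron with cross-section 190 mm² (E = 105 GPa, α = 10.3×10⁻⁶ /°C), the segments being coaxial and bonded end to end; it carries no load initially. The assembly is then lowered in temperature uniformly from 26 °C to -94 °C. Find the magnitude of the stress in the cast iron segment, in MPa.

σ ≈ 365 MPa (tensile)

With the walls removed the bar would change length by δ_free = Σ αᵢΔT Lᵢ = 25.8×10⁻⁶×120×650 + 10.3×10⁻⁶×120×550 = 2.692 mm.
The rigid supports impose zero overall length change; the single axial force P common to all segments must satisfy P Σ Lᵢ/(AᵢEᵢ) = δ_free.
The series flexibility is Σ Lᵢ/(AᵢEᵢ) = 650/(1250×46×10³) + 550/(190×105×10³) = 3.887×10⁻⁵ mm/N.
P = 2.692 / 3.887×10⁻⁵ = 69260 N = 69.26 kN, tensile.
σ_{cast iron} = P / A = 69260 / 190 = 364.5 MPa.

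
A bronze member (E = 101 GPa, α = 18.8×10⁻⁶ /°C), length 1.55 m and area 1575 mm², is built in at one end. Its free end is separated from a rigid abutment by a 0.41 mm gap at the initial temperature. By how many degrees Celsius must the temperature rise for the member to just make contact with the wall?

ΔT ≈ 14.1 °C

The gap closes when αΔT L = 0.41 mm, since the member is still unstressed at that instant.
ΔT = 0.41 / (18.8×10⁻⁶ × 1550) = 14.07 °C.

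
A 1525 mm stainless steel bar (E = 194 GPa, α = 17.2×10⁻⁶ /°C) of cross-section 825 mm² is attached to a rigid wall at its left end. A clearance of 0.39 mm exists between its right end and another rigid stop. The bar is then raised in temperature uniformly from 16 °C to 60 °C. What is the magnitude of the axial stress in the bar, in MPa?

Unrestrained expansion: δ_free = αΔT L = 17.2×10⁻⁶ × 44 × 1525 = 1.154 mm.
After closing the 0.39 mm clearance, 1.154 − 0.39 = 0.7641 mm of expansion remains to be suppressed by the wall.
Compatibility: PL/(AE) = 0.7641 mm, so σ = P/A = E × (0.7641/1525) = 97.21 MPa.

σ ≈ 97.2 MPa (compressive)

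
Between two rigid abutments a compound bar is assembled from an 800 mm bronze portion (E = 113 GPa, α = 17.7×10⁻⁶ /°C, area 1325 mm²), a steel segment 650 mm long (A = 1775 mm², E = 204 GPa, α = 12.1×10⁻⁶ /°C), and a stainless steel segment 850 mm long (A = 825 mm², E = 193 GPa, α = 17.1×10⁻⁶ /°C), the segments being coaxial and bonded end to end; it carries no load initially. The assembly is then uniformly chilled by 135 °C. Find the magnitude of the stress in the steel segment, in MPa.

If the supports were absent, the total length change would be Σ αᵢΔT Lᵢ = 17.7×10⁻⁶×135×800 + 12.1×10⁻⁶×135×650 + 17.1×10⁻⁶×135×850 = 4.936 mm.
The walls prevent any net length change, so an axial force P (same in every segment) develops. Compatibility: P · Σ Lᵢ/(AᵢEᵢ) = δ_free.
The series flexibility is Σ Lᵢ/(AᵢEᵢ) = 800/(1325×113×10³) + 650/(1775×204×10³) + 850/(825×193×10³) = 1.248×10⁻⁵ mm/N.
Hence P = δ_free / Σ(L/AE) = 4.936/1.248×10⁻⁵ = 395.6 kN (tensile).
σ_{steel} = P / A = 395600 / 1775 = 222.9 MPa.

σ ≈ 223 MPa (tensile)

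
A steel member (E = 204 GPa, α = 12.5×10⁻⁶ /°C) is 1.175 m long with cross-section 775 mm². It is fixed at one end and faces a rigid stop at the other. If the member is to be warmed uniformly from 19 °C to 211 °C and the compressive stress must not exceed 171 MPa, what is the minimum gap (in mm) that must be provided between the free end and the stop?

g ≈ 1.84 mm

Free expansion if unrestrained: δ_free = αΔT L = 12.5×10⁻⁶ × 192 × 1175 = 2.82 mm.
A stress of 171 MPa corresponds to the wall pushing the member back by σL/E = 171×1175/(204×10³) = 0.9849 mm.
The gap must absorb the remainder: g_min = 2.82 − 0.9849 = 1.835 mm.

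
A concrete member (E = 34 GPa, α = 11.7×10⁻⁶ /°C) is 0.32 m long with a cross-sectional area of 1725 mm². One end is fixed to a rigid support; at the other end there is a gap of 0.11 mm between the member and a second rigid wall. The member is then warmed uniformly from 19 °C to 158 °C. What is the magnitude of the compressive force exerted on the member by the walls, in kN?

P ≈ 75.2 kN

Free thermal elongation = αΔT L = 11.7×10⁻⁶ × 139 × 320 = 0.5204 mm.
The gap closes (δ_free > 0.11 mm) and the wall then resists a further 0.5204 − 0.11 = 0.4104 mm of expansion.
So σ = E(δ_free − g)/L = 34×10³ × 0.4104/320 = 43.61 MPa.
Force on the wall = σA = 43.61 × 1725 mm² = 75.22 kN.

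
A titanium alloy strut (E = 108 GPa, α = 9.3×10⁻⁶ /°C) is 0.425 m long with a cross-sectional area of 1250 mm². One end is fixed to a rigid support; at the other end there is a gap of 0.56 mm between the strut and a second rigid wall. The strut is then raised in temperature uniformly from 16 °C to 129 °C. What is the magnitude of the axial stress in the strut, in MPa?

Free thermal elongation = αΔT L = 9.3×10⁻⁶ × 113 × 425 = 0.4466 mm.
Since δ_free = 0.447 mm is less than the 0.56 mm gap, the strut never touches the wall. No axial force develops.

σ ≈ 0 MPa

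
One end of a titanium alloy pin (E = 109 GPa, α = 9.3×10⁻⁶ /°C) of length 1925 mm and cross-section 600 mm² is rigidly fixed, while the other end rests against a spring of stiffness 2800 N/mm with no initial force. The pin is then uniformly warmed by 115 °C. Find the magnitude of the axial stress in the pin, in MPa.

If the spring were absent the pin would lengthen by αΔT L = 9.3×10⁻⁶ × 115 × 1925 = 2.059 mm.
Let P be the compressive force at the spring. The pin shortens elastically by PL/(AE) and the spring compresses by P/k; together these equal δ_free.
P [ L/(AE) + 1/k ] = δ_free → P [ 1925/(600×109×10³) + 1/(2800) ] = 2.059.
P = 2.059 / 0.0003866 = 5326 N.
σ = P/A = 5326/600 = 8.876 MPa.

σ ≈ 8.88 MPa (compressive)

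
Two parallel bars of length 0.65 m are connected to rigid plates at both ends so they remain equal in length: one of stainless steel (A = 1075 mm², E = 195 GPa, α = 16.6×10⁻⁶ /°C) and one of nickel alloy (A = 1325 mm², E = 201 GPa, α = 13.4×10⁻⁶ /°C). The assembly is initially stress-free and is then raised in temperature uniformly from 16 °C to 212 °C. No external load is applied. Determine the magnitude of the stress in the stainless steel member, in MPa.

σ ≈ 68.4 MPa (compressive)

Equilibrium of a rigid end plate with no external load gives equal and opposite internal forces ±P in the two members. Since α_{stainless steel} > α_{nickel alloy}, heating drives the stainless steel into compression and the nickel alloy into tension.
Compatibility of the two members (thermal + elastic change equal): (α₁ − α₂)ΔT = P·[1/(A₁E₁) + 1/(A₂E₂)].
|α₁ − α₂|·ΔT = 3.2×10⁻⁶ × 196 = 0.0006272.
1/(A₁E₁) + 1/(A₂E₂) = 1/(1075×195×10³) + 1/(1325×201×10³) = 8.525×10⁻⁹ N⁻¹.
So P = 0.0006272 / 8.525×10⁻⁹ = 73.57 kN.
σ_{stainless steel} = P/A₁ = 73570/1075 = 68.44 MPa, compressive.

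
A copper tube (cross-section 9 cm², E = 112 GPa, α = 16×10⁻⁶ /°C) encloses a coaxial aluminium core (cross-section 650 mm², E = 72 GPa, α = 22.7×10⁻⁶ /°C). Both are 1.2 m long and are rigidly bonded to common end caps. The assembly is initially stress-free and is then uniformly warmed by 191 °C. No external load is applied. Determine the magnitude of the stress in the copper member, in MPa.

The aluminium has the larger α, so on heating it would change length more than the copper if both were free. The rigid plates force a common final length, so the aluminium is put into compression and the copper into tension, with equal and opposite forces P (no external load).
Compatibility of the two members (thermal + elastic change equal): (α₁ − α₂)ΔT = P·[1/(A₁E₁) + 1/(A₂E₂)].
|α₁ − α₂|·ΔT = 6.7×10⁻⁶ × 191 = 0.00128.
1/(A₁E₁) + 1/(A₂E₂) = 1/(900×112×10³) + 1/(650×72×10³) = 3.129×10⁻⁸ N⁻¹.
So P = 0.00128 / 3.129×10⁻⁸ = 40.9 kN.
σ_{copper} = P/A₁ = 40900/900 = 45.44 MPa, tensile.

σ ≈ 45.4 MPa (tensile)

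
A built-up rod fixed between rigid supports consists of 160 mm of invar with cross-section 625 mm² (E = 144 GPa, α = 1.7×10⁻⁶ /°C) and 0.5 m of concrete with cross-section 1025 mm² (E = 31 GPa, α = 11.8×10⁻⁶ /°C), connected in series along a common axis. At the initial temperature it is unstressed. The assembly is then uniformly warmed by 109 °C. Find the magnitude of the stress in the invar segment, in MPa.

With the walls removed the bar would change length by δ_free = Σ αᵢΔT Lᵢ = 1.7×10⁻⁶×109×160 + 11.8×10⁻⁶×109×500 = 0.6727 mm.
Since the ends are fixed, an axial force P builds up, equal in every segment, with P · Σ Lᵢ/(AᵢEᵢ) = δ_free.
Σ Lᵢ/(AᵢEᵢ) = 160/(625×144×10³) + 500/(1025×31×10³) = 1.751×10⁻⁵ mm/N.
Hence P = δ_free / Σ(L/AE) = 0.6727/1.751×10⁻⁵ = 38.41 kN (compressive).
σ_{invar} = P / A = 38410 / 625 = 61.46 MPa.

σ ≈ 61.5 MPa (compressive)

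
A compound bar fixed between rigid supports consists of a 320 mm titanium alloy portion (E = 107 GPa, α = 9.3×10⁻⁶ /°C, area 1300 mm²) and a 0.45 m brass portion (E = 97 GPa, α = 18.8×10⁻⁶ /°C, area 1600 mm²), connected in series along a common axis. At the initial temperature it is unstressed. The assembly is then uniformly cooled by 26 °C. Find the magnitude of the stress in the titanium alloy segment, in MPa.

With the walls removed the bar would change length by δ_free = Σ αᵢΔT Lᵢ = 9.3×10⁻⁶×26×320 + 18.8×10⁻⁶×26×450 = 0.2973 mm.
The rigid supports impose zero overall length change; the single axial force P common to all segments must satisfy P Σ Lᵢ/(AᵢEᵢ) = δ_free.
The series flexibility is Σ Lᵢ/(AᵢEᵢ) = 320/(1300×107×10³) + 450/(1600×97×10³) = 5.2×10⁻⁶ mm/N.
So P = 0.2973 / 5.2×10⁻⁶ = 57.18 kN, tensile.
σ_{titanium alloy} = P / A = 57180 / 1300 = 43.98 MPa.

σ ≈ 44 MPa (tensile)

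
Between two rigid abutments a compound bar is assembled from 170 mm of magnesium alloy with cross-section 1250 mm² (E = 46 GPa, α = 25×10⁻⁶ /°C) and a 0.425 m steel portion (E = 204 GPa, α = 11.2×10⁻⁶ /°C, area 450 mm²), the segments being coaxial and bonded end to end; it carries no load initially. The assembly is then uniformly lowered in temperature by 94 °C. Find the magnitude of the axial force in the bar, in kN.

With the walls removed the bar would change length by δ_free = Σ αᵢΔT Lᵢ = 25×10⁻⁶×94×170 + 11.2×10⁻⁶×94×425 = 0.8469 mm.
The walls prevent any net length change, so an axial force P (same in every segment) develops. Compatibility: P · Σ Lᵢ/(AᵢEᵢ) = δ_free.
The series flexibility is Σ Lᵢ/(AᵢEᵢ) = 170/(1250×46×10³) + 425/(450×204×10³) = 7.586×10⁻⁶ mm/N.
Hence P = δ_free / Σ(L/AE) = 0.8469/7.586×10⁻⁶ = 111.6 kN (tensile).

P ≈ 112 kN (tensile)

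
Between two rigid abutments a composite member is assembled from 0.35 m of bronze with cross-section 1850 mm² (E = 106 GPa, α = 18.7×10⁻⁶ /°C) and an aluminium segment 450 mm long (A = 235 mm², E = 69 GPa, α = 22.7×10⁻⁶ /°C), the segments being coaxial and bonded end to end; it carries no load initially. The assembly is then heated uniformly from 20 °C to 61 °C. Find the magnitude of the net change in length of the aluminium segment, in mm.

Free thermal expansion of the whole bar: Σ αᵢΔT Lᵢ = 18.7×10⁻⁶×41×350 + 22.7×10⁻⁶×41×450 = 0.6872 mm.
Since the ends are fixed, an axial force P builds up, equal in every segment, with P · Σ Lᵢ/(AᵢEᵢ) = δ_free.
The series flexibility is Σ Lᵢ/(AᵢEᵢ) = 350/(1850×106×10³) + 450/(235×69×10³) = 2.954×10⁻⁵ mm/N.
Hence P = δ_free / Σ(L/AE) = 0.6872/2.954×10⁻⁵ = 23.26 kN (compressive).
For the aluminium segment, free thermal change = 22.7×10⁻⁶×41×450 = 0.4188 mm and elastic change from P = 23260×450/(235×69×10³) = 0.6456 mm; these oppose, so the net change is 0.227 mm (segment shortens).

|ΔL| ≈ 0.227 mm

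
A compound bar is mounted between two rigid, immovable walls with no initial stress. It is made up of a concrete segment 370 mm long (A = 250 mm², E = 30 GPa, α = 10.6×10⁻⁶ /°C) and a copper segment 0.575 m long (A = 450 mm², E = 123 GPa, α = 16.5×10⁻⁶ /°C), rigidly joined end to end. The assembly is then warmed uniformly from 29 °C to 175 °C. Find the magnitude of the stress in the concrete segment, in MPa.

σ ≈ 131 MPa (compressive)

If the supports were absent, the total length change would be Σ αᵢΔT Lᵢ = 10.6×10⁻⁶×146×370 + 16.5×10⁻⁶×146×575 = 1.958 mm.
Since the ends are fixed, an axial force P builds up, equal in every segment, with P · Σ Lᵢ/(AᵢEᵢ) = δ_free.
Σ Lᵢ/(AᵢEᵢ) = 370/(250×30×10³) + 575/(450×123×10³) = 5.972×10⁻⁵ mm/N.
P = 1.958 / 5.972×10⁻⁵ = 32780 N = 32.78 kN, compressive.
σ_{concrete} = P / A = 32780 / 250 = 131.1 MPa.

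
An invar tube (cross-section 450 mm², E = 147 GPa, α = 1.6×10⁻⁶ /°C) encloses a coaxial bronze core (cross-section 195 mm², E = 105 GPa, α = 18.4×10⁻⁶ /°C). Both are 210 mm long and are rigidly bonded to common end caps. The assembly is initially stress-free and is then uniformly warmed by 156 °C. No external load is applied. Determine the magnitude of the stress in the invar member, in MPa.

Both members must finish at the same length. With the larger α, the bronze tends to over-expand; the plates restrain it, putting the bronze in compression and the invar in tension. With no external load the two internal forces are equal and opposite, magnitude P.
Setting the final lengths equal and cancelling L: (α₁ − α₂)ΔT = P/(A₁E₁) + P/(A₂E₂).
|α₁ − α₂|·ΔT = 16.8×10⁻⁶ × 156 = 0.002621.
1/(A₁E₁) + 1/(A₂E₂) = 1/(450×147×10³) + 1/(195×105×10³) = 6.396×10⁻⁸ N⁻¹.
So P = 0.002621 / 6.396×10⁻⁸ = 40.98 kN.
σ_{invar} = P/A₁ = 40980/450 = 91.06 MPa, tensile.

σ ≈ 91.1 MPa (tensile)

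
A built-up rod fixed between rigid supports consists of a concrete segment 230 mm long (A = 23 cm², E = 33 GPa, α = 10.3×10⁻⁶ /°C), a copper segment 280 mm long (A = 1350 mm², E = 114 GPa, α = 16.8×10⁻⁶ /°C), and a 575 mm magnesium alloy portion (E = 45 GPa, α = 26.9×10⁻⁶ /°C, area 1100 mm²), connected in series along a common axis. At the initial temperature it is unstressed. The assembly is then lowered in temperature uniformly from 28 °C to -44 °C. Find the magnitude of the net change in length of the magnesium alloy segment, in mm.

|ΔL| ≈ 0.0313 mm

If the supports were absent, the total length change would be Σ αᵢΔT Lᵢ = 10.3×10⁻⁶×72×230 + 16.8×10⁻⁶×72×280 + 26.9×10⁻⁶×72×575 = 1.623 mm.
Since the ends are fixed, an axial force P builds up, equal in every segment, with P · Σ Lᵢ/(AᵢEᵢ) = δ_free.
Σ Lᵢ/(AᵢEᵢ) = 230/(2300×33×10³) + 280/(1350×114×10³) + 575/(1100×45×10³) = 1.647×10⁻⁵ mm/N.
P = 1.623 / 1.647×10⁻⁵ = 98560 N = 98.56 kN, tensile.
For the magnesium alloy segment, free thermal change = 26.9×10⁻⁶×72×575 = 1.114 mm and elastic change from P = 98560×575/(1100×45×10³) = 1.145 mm; these oppose, so the net change is 0.0313 mm (segment lengthens).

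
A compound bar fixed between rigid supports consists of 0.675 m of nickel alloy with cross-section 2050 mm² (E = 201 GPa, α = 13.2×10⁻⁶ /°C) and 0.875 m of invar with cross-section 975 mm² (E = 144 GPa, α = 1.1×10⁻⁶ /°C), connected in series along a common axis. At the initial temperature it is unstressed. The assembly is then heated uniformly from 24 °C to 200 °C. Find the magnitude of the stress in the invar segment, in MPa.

If the supports were absent, the total length change would be Σ αᵢΔT Lᵢ = 13.2×10⁻⁶×176×675 + 1.1×10⁻⁶×176×875 = 1.738 mm.
Since the ends are fixed, an axial force P builds up, equal in every segment, with P · Σ Lᵢ/(AᵢEᵢ) = δ_free.
Σ Lᵢ/(AᵢEᵢ) = 675/(2050×201×10³) + 875/(975×144×10³) = 7.87×10⁻⁶ mm/N.
P = 1.738 / 7.87×10⁻⁶ = 220800 N = 220.8 kN, compressive.
σ_{invar} = P / A = 220800 / 975 = 226.4 MPa.

σ ≈ 226 MPa (compressive)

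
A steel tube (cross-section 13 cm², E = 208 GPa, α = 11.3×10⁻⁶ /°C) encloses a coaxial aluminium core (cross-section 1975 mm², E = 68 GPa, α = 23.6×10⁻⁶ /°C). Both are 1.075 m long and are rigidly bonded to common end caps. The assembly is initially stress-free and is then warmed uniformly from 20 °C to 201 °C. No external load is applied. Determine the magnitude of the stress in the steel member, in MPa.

Equilibrium of a rigid end plate with no external load gives equal and opposite internal forces ±P in the two members. Since α_{aluminium} > α_{steel}, heating drives the aluminium into compression and the steel into tension.
Equating the net (thermal + elastic) strains gives |α₁ − α₂|·ΔT = P·[1/(A₁E₁) + 1/(A₂E₂)].
|α₁ − α₂|·ΔT = 12.3×10⁻⁶ × 181 = 0.002226.
1/(A₁E₁) + 1/(A₂E₂) = 1/(1300×208×10³) + 1/(1975×68×10³) = 1.114×10⁻⁸ N⁻¹.
P = 0.002226 / 1.114×10⁻⁸ = 199800 N = 199.8 kN.
σ_{steel} = P/A₁ = 199800/1300 = 153.7 MPa, tensile.

σ ≈ 154 MPa (tensile)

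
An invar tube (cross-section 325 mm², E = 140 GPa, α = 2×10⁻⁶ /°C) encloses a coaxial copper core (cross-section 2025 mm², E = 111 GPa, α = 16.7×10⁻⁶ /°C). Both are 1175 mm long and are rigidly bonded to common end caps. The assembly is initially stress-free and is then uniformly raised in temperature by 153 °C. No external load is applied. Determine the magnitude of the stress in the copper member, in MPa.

σ ≈ 42 MPa (compressive)

Both members must finish at the same length. With the larger α, the copper tends to over-expand; the plates restrain it, putting the copper in compression and the invar in tension. With no external load the two internal forces are equal and opposite, magnitude P.
Compatibility of the two members (thermal + elastic change equal): (α₁ − α₂)ΔT = P·[1/(A₁E₁) + 1/(A₂E₂)].
|α₁ − α₂|·ΔT = 14.7×10⁻⁶ × 153 = 0.002249.
1/(A₁E₁) + 1/(A₂E₂) = 1/(325×140×10³) + 1/(2025×111×10³) = 2.643×10⁻⁸ N⁻¹.
So P = 0.002249 / 2.643×10⁻⁸ = 85.11 kN.
σ_{copper} = P/A₂ = 85110/2025 = 42.03 MPa, compressive.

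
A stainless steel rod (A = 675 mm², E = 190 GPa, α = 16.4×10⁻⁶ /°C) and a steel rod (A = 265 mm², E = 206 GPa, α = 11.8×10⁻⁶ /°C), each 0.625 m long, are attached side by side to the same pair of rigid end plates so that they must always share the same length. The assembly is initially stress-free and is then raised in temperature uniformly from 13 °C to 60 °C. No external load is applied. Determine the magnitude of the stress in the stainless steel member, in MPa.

The stainless steel has the larger α, so on heating it would change length more than the steel if both were free. The rigid plates force a common final length, so the stainless steel is put into compression and the steel into tension, with equal and opposite forces P (no external load).
Compatibility of the two members (thermal + elastic change equal): (α₁ − α₂)ΔT = P·[1/(A₁E₁) + 1/(A₂E₂)].
|α₁ − α₂|·ΔT = 4.6×10⁻⁶ × 47 = 0.0002162.
1/(A₁E₁) + 1/(A₂E₂) = 1/(675×190×10³) + 1/(265×206×10³) = 2.612×10⁻⁸ N⁻¹.
So P = 0.0002162 / 2.612×10⁻⁸ = 8.279 kN.
σ_{stainless steel} = P/A₁ = 8279/675 = 12.26 MPa, compressive.

σ ≈ 12.3 MPa (compressive)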